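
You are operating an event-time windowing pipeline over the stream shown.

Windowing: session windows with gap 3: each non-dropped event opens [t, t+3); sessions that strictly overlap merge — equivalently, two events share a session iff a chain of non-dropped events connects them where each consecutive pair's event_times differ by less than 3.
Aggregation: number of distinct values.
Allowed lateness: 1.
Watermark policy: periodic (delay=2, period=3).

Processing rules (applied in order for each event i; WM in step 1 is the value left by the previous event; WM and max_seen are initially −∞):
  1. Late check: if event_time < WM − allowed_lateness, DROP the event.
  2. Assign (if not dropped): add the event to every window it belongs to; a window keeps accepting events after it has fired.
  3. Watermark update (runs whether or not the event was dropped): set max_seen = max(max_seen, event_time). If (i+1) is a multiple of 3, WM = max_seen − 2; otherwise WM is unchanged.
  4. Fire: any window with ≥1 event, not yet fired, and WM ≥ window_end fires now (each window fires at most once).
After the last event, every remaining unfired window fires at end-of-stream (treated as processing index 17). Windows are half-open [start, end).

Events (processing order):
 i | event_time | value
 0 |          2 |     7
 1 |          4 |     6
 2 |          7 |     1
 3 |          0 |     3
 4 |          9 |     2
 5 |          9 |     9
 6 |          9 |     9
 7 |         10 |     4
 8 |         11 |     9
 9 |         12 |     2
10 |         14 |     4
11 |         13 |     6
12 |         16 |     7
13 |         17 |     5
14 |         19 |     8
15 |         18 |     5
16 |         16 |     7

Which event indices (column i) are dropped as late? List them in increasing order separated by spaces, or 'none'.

i=0 t=2 v=7: → [2,5); WM=−∞
i=1 t=4 v=6: → [2,7); WM=−∞
i=2 t=7 v=1: → [7,10); WM=5
i=3 t=0 v=3: DROP (t<5-1); WM=5
i=4 t=9 v=2: → [7,12); WM=5
i=5 t=9 v=9: → [7,12); WM=7
i=6 t=9 v=9: → [7,12); WM=7
i=7 t=10 v=4: → [7,13); WM=7
i=8 t=11 v=9: → [7,14); WM=9
i=9 t=12 v=2: → [7,15); WM=9
i=10 t=14 v=4: → [7,17); WM=9
i=11 t=13 v=6: → [7,17); WM=12
i=12 t=16 v=7: → [7,19); WM=12
i=13 t=17 v=5: → [7,20); WM=12
i=14 t=19 v=8: → [7,22); WM=17
i=15 t=18 v=5: → [7,22); WM=17
i=16 t=16 v=7: → [7,22); WM=17

3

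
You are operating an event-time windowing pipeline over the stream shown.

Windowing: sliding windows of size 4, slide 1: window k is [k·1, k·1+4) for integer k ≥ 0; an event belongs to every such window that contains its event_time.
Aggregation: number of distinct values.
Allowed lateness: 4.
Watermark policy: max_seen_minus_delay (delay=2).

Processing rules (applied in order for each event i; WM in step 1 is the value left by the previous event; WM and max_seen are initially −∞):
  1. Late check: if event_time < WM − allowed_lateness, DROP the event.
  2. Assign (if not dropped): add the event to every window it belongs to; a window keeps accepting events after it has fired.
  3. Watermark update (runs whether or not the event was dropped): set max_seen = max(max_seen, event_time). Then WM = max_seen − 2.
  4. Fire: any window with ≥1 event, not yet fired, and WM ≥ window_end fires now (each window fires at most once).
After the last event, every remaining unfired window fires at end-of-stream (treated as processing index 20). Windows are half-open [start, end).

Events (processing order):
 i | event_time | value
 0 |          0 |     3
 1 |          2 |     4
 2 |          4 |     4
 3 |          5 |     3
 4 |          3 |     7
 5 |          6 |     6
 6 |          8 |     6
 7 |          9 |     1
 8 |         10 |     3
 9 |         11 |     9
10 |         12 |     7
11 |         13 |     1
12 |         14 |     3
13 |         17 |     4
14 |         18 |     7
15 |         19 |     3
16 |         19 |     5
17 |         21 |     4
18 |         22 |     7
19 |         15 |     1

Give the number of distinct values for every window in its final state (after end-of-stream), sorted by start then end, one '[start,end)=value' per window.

i=0 t=0 v=3: → [0,4); WM=-2
i=1 t=2 v=4: → [2,6),[1,5),[0,4); WM=0
i=2 t=4 v=4: → [4,8),[3,7),[2,6),[1,5); WM=2
i=3 t=5 v=3: → [5,9),[4,8),[3,7),[2,6); WM=3
i=4 t=3 v=7: → [3,7),[2,6),[1,5),[0,4); WM=3
i=5 t=6 v=6: → [6,10),[5,9),[4,8),[3,7); WM=4; [0,4) fires=3
i=6 t=8 v=6: → [8,12),[7,11),[6,10),[5,9); WM=6; [1,5) fires=2 [2,6) fires=3
i=7 t=9 v=1: → [9,13),[8,12),[7,11),[6,10); WM=7; [3,7) fires=4
i=8 t=10 v=3: → [10,14),[9,13),[8,12),[7,11); WM=8; [4,8) fires=3
i=9 t=11 v=9: → [11,15),[10,14),[9,13),[8,12); WM=9; [5,9) fires=2
i=10 t=12 v=7: → [12,16),[11,15),[10,14),[9,13); WM=10; [6,10) fires=2
i=11 t=13 v=1: → [13,17),[12,16),[11,15),[10,14); WM=11; [7,11) fires=3
i=12 t=14 v=3: → [14,18),[13,17),[12,16),[11,15); WM=12; [8,12) fires=4
i=13 t=17 v=4: → [17,21),[16,20),[15,19),[14,18); WM=15; [9,13) fires=4 [10,14) fires=4 [11,15) fires=4
i=14 t=18 v=7: → [18,22),[17,21),[16,20),[15,19); WM=16; [12,16) fires=3
i=15 t=19 v=3: → [19,23),[18,22),[17,21),[16,20); WM=17; [13,17) fires=2
i=16 t=19 v=5: → [19,23),[18,22),[17,21),[16,20); WM=17
i=17 t=21 v=4: → [21,25),[20,24),[19,23),[18,22); WM=19; [14,18) fires=2 [15,19) fires=2
i=18 t=22 v=7: → [22,26),[21,25),[20,24),[19,23); WM=20; [16,20) fires=4
i=19 t=15 v=1: DROP (t<20-4); WM=20

[0,4)=3 [1,5)=2 [2,6)=3 [3,7)=4 [4,8)=3 [5,9)=2 [6,10)=2 [7,11)=3 [8,12)=4 [9,13)=4 [10,14)=4 [11,15)=4 [12,16)=3 [13,17)=2 [14,18)=2 [15,19)=2 [16,20)=4 [17,21)=4 [18,22)=4 [19,23)=4 [20,24)=2 [21,25)=2 [22,26)=1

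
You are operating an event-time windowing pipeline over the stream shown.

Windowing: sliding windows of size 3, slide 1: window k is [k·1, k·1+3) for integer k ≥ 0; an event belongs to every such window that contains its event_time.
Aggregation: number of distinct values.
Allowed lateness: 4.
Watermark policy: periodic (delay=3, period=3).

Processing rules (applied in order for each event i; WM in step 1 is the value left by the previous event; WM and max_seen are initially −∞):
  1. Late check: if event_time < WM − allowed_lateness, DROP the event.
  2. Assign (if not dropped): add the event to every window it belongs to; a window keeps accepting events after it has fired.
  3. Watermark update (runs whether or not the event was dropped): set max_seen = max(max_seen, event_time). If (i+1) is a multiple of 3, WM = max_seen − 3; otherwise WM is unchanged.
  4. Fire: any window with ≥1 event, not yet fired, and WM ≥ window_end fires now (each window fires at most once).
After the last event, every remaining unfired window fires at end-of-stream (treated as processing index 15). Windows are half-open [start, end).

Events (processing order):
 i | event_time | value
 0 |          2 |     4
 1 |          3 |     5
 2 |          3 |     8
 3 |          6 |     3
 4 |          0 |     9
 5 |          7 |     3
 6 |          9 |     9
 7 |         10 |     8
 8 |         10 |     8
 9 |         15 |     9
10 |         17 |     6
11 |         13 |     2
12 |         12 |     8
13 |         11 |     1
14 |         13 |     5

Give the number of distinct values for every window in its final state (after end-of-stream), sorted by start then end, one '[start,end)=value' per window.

i=0 t=2 v=4: → [2,5),[1,4),[0,3); WM=−∞
i=1 t=3 v=5: → [3,6),[2,5),[1,4); WM=−∞
i=2 t=3 v=8: → [3,6),[2,5),[1,4); WM=0
i=3 t=6 v=3: → [6,9),[5,8),[4,7); WM=0
i=4 t=0 v=9: → [0,3); WM=0
i=5 t=7 v=3: → [7,10),[6,9),[5,8); WM=4; [0,3) fires=2 [1,4) fires=3
i=6 t=9 v=9: → [9,12),[8,11),[7,10); WM=4
i=7 t=10 v=8: → [10,13),[9,12),[8,11); WM=4
i=8 t=10 v=8: → [10,13),[9,12),[8,11); WM=7; [2,5) fires=3 [3,6) fires=2 [4,7) fires=1
i=9 t=15 v=9: → [15,18),[14,17),[13,16); WM=7
i=10 t=17 v=6: → [17,20),[16,19),[15,18); WM=7
i=11 t=13 v=2: → [13,16),[12,15),[11,14); WM=14; [5,8) fires=1 [6,9) fires=1 [7,10) fires=2 [8,11) fires=2 [9,12) fires=2 [10,13) fires=1 [11,14) fires=1
i=12 t=12 v=8: → [12,15),[11,14),[10,13); WM=14
i=13 t=11 v=1: → [11,14),[10,13),[9,12); WM=14
i=14 t=13 v=5: → [13,16),[12,15),[11,14); WM=14

[0,3)=2 [1,4)=3 [2,5)=3 [3,6)=2 [4,7)=1 [5,8)=1 [6,9)=1 [7,10)=2 [8,11)=2 [9,12)=3 [10,13)=2 [11,14)=4 [12,15)=3 [13,16)=3 [14,17)=1 [15,18)=2 [16,19)=1 [17,20)=1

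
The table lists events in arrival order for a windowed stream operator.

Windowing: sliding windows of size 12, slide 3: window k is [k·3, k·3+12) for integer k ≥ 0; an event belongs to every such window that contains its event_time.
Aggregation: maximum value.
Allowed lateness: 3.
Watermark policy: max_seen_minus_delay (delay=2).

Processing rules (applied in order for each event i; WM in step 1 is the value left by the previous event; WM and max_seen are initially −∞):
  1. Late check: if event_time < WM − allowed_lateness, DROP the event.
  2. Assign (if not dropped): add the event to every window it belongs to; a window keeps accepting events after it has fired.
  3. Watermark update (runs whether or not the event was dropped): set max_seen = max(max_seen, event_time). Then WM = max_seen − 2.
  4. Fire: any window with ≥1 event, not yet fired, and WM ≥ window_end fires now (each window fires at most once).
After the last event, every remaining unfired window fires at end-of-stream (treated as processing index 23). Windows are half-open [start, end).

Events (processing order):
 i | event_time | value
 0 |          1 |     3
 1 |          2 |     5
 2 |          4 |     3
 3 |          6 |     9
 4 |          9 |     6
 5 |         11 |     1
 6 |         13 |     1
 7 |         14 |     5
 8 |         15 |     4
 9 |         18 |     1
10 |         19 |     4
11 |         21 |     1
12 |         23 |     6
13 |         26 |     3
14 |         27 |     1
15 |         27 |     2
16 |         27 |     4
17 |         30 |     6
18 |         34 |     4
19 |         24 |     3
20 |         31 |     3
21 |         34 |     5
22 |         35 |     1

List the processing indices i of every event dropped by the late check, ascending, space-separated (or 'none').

i=0 t=1 v=3: → [0,12); WM=-1
i=1 t=2 v=5: → [0,12); WM=0
i=2 t=4 v=3: → [3,15),[0,12); WM=2
i=3 t=6 v=9: → [6,18),[3,15),[0,12); WM=4
i=4 t=9 v=6: → [9,21),[6,18),[3,15),[0,12); WM=7
i=5 t=11 v=1: → [9,21),[6,18),[3,15),[0,12); WM=9
i=6 t=13 v=1: → [12,24),[9,21),[6,18),[3,15); WM=11
i=7 t=14 v=5: → [12,24),[9,21),[6,18),[3,15); WM=12; [0,12) fires=9
i=8 t=15 v=4: → [15,27),[12,24),[9,21),[6,18); WM=13
i=9 t=18 v=1: → [18,30),[15,27),[12,24),[9,21); WM=16; [3,15) fires=9
i=10 t=19 v=4: → [18,30),[15,27),[12,24),[9,21); WM=17
i=11 t=21 v=1: → [21,33),[18,30),[15,27),[12,24); WM=19; [6,18) fires=9
i=12 t=23 v=6: → [21,33),[18,30),[15,27),[12,24); WM=21; [9,21) fires=6
i=13 t=26 v=3: → [24,36),[21,33),[18,30),[15,27); WM=24; [12,24) fires=6
i=14 t=27 v=1: → [27,39),[24,36),[21,33),[18,30); WM=25
i=15 t=27 v=2: → [27,39),[24,36),[21,33),[18,30); WM=25
i=16 t=27 v=4: → [27,39),[24,36),[21,33),[18,30); WM=25
i=17 t=30 v=6: → [30,42),[27,39),[24,36),[21,33); WM=28; [15,27) fires=6
i=18 t=34 v=4: → [33,45),[30,42),[27,39),[24,36); WM=32; [18,30) fires=6
i=19 t=24 v=3: DROP (t<32-3); WM=32
i=20 t=31 v=3: → [30,42),[27,39),[24,36),[21,33); WM=32
i=21 t=34 v=5: → [33,45),[30,42),[27,39),[24,36); WM=32
i=22 t=35 v=1: → [33,45),[30,42),[27,39),[24,36); WM=33; [21,33) fires=6

19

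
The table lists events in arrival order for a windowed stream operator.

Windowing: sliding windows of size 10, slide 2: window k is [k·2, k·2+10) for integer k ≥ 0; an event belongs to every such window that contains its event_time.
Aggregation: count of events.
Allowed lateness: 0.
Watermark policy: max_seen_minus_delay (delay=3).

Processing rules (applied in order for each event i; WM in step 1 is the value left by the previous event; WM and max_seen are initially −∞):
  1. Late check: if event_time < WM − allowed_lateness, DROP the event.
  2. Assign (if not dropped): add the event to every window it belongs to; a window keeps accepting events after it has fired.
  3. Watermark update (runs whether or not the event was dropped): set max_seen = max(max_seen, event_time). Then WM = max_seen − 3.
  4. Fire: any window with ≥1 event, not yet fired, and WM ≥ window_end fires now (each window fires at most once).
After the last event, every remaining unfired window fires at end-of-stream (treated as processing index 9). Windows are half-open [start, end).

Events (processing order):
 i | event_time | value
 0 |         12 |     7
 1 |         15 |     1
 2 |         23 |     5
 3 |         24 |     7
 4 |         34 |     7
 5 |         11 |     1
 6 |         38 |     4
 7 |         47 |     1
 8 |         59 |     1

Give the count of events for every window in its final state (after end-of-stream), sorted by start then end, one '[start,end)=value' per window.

[4,14)=1 [6,16)=2 [8,18)=2 [10,20)=2 [12,22)=2 [14,24)=2 [16,26)=2 [18,28)=2 [20,30)=2 [22,32)=2 [24,34)=1 [26,36)=1 [28,38)=1 [30,40)=2 [32,42)=2 [34,44)=2 [36,46)=1 [38,48)=2 [40,50)=1 [42,52)=1 [44,54)=1 [46,56)=1 [50,60)=1 [52,62)=1 [54,64)=1 [56,66)=1 [58,68)=1

i=0 t=12 v=7: → [12,22),[10,20),[8,18),[6,16),[4,14); WM=9
i=1 t=15 v=1: → [14,24),[12,22),[10,20),[8,18),[6,16); WM=12
i=2 t=23 v=5: → [22,32),[20,30),[18,28),[16,26),[14,24); WM=20; [4,14) fires=1 [6,16) fires=2 [8,18) fires=2 [10,20) fires=2
i=3 t=24 v=7: → [24,34),[22,32),[20,30),[18,28),[16,26); WM=21
i=4 t=34 v=7: → [34,44),[32,42),[30,40),[28,38),[26,36); WM=31; [12,22) fires=2 [14,24) fires=2 [16,26) fires=2 [18,28) fires=2 [20,30) fires=2
i=5 t=11 v=1: DROP (t<31-0); WM=31
i=6 t=38 v=4: → [38,48),[36,46),[34,44),[32,42),[30,40); WM=35; [22,32) fires=2 [24,34) fires=1
i=7 t=47 v=1: → [46,56),[44,54),[42,52),[40,50),[38,48); WM=44; [26,36) fires=1 [28,38) fires=1 [30,40) fires=2 [32,42) fires=2 [34,44) fires=2
i=8 t=59 v=1: → [58,68),[56,66),[54,64),[52,62),[50,60); WM=56; [36,46) fires=1 [38,48) fires=2 [40,50) fires=1 [42,52) fires=1 [44,54) fires=1 [46,56) fires=1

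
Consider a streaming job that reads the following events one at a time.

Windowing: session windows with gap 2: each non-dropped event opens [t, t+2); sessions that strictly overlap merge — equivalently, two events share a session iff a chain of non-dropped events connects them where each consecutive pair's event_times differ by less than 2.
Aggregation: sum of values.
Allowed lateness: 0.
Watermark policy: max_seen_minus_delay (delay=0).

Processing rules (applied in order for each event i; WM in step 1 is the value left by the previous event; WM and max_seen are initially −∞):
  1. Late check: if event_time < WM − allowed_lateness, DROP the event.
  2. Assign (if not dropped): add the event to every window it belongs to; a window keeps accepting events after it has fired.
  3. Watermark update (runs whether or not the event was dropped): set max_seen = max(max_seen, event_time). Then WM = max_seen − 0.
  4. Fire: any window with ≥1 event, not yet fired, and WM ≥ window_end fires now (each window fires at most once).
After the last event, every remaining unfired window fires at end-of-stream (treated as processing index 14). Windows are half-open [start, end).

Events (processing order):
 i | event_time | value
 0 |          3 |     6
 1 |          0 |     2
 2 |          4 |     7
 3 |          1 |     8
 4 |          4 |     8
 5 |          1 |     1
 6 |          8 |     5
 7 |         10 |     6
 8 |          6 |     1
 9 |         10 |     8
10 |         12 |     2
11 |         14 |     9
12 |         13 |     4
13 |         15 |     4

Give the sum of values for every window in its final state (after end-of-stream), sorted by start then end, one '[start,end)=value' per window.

[3,6)=21 [8,10)=5 [10,12)=14 [12,14)=2 [14,17)=13

i=0 t=3 v=6: → [3,5); WM=3
i=1 t=0 v=2: DROP (t<3-0); WM=3
i=2 t=4 v=7: → [3,6); WM=4
i=3 t=1 v=8: DROP (t<4-0); WM=4
i=4 t=4 v=8: → [3,6); WM=4
i=5 t=1 v=1: DROP (t<4-0); WM=4
i=6 t=8 v=5: → [8,10); WM=8
i=7 t=10 v=6: → [10,12); WM=10
i=8 t=6 v=1: DROP (t<10-0); WM=10
i=9 t=10 v=8: → [10,12); WM=10
i=10 t=12 v=2: → [12,14); WM=12
i=11 t=14 v=9: → [14,16); WM=14
i=12 t=13 v=4: DROP (t<14-0); WM=14
i=13 t=15 v=4: → [14,17); WM=15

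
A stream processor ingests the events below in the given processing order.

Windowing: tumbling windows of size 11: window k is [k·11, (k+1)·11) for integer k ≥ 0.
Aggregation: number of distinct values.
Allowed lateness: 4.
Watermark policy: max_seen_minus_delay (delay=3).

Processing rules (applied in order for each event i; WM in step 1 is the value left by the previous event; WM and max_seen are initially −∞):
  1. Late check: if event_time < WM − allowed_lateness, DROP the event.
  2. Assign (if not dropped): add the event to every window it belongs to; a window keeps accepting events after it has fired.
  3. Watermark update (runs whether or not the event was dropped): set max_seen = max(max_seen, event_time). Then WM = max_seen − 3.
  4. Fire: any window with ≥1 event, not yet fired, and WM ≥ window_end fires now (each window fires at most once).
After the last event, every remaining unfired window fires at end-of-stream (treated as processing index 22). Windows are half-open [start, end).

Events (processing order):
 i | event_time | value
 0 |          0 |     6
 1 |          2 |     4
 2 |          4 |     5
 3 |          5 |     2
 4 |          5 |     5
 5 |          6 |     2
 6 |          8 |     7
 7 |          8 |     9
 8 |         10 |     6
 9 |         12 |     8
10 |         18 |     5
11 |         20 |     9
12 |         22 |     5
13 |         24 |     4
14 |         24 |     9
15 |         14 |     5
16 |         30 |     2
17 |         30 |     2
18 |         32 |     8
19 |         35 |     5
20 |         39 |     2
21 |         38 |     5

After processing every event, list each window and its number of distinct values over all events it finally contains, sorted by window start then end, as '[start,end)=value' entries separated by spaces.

[0,11)=6 [11,22)=3 [22,33)=5 [33,44)=2

i=0 t=0 v=6: → [0,11); WM=-3
i=1 t=2 v=4: → [0,11); WM=-1
i=2 t=4 v=5: → [0,11); WM=1
i=3 t=5 v=2: → [0,11); WM=2
i=4 t=5 v=5: → [0,11); WM=2
i=5 t=6 v=2: → [0,11); WM=3
i=6 t=8 v=7: → [0,11); WM=5
i=7 t=8 v=9: → [0,11); WM=5
i=8 t=10 v=6: → [0,11); WM=7
i=9 t=12 v=8: → [11,22); WM=9
i=10 t=18 v=5: → [11,22); WM=15; [0,11) fires=6
i=11 t=20 v=9: → [11,22); WM=17
i=12 t=22 v=5: → [22,33); WM=19
i=13 t=24 v=4: → [22,33); WM=21
i=14 t=24 v=9: → [22,33); WM=21
i=15 t=14 v=5: DROP (t<21-4); WM=21
i=16 t=30 v=2: → [22,33); WM=27; [11,22) fires=3
i=17 t=30 v=2: → [22,33); WM=27
i=18 t=32 v=8: → [22,33); WM=29
i=19 t=35 v=5: → [33,44); WM=32
i=20 t=39 v=2: → [33,44); WM=36; [22,33) fires=5
i=21 t=38 v=5: → [33,44); WM=36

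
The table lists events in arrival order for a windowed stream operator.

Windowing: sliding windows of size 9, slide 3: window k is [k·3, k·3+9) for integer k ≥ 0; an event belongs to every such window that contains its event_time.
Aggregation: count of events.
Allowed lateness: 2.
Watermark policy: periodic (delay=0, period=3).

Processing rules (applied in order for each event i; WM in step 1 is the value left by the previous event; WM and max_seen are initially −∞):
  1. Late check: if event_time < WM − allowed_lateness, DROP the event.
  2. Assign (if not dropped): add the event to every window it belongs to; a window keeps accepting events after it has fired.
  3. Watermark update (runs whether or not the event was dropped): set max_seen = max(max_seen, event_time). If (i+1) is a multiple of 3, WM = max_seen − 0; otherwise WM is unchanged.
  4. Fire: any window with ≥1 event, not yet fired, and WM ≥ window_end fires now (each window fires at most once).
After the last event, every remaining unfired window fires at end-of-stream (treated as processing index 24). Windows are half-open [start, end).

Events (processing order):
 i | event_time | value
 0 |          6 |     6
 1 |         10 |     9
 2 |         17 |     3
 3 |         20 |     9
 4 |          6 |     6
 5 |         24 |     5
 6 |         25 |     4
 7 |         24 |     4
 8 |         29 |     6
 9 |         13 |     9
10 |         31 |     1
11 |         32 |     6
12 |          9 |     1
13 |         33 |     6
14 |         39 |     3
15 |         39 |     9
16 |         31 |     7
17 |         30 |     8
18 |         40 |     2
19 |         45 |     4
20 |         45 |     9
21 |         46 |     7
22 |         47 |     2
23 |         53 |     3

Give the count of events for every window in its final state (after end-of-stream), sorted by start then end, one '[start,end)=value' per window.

i=0 t=6 v=6: → [6,15),[3,12),[0,9); WM=−∞
i=1 t=10 v=9: → [9,18),[6,15),[3,12); WM=−∞
i=2 t=17 v=3: → [15,24),[12,21),[9,18); WM=17; [0,9) fires=1 [3,12) fires=2 [6,15) fires=2
i=3 t=20 v=9: → [18,27),[15,24),[12,21); WM=17
i=4 t=6 v=6: DROP (t<17-2); WM=17
i=5 t=24 v=5: → [24,33),[21,30),[18,27); WM=24; [9,18) fires=2 [12,21) fires=2 [15,24) fires=2
i=6 t=25 v=4: → [24,33),[21,30),[18,27); WM=24
i=7 t=24 v=4: → [24,33),[21,30),[18,27); WM=24
i=8 t=29 v=6: → [27,36),[24,33),[21,30); WM=29; [18,27) fires=4
i=9 t=13 v=9: DROP (t<29-2); WM=29
i=10 t=31 v=1: → [30,39),[27,36),[24,33); WM=29
i=11 t=32 v=6: → [30,39),[27,36),[24,33); WM=32; [21,30) fires=4
i=12 t=9 v=1: DROP (t<32-2); WM=32
i=13 t=33 v=6: → [33,42),[30,39),[27,36); WM=32
i=14 t=39 v=3: → [39,48),[36,45),[33,42); WM=39; [24,33) fires=6 [27,36) fires=4 [30,39) fires=3
i=15 t=39 v=9: → [39,48),[36,45),[33,42); WM=39
i=16 t=31 v=7: DROP (t<39-2); WM=39
i=17 t=30 v=8: DROP (t<39-2); WM=39
i=18 t=40 v=2: → [39,48),[36,45),[33,42); WM=39
i=19 t=45 v=4: → [45,54),[42,51),[39,48); WM=39
i=20 t=45 v=9: → [45,54),[42,51),[39,48); WM=45; [33,42) fires=4 [36,45) fires=3
i=21 t=46 v=7: → [45,54),[42,51),[39,48); WM=45
i=22 t=47 v=2: → [45,54),[42,51),[39,48); WM=45
i=23 t=53 v=3: → [51,60),[48,57),[45,54); WM=53; [39,48) fires=7 [42,51) fires=4

[0,9)=1 [3,12)=2 [6,15)=2 [9,18)=2 [12,21)=2 [15,24)=2 [18,27)=4 [21,30)=4 [24,33)=6 [27,36)=4 [30,39)=3 [33,42)=4 [36,45)=3 [39,48)=7 [42,51)=4 [45,54)=5 [48,57)=1 [51,60)=1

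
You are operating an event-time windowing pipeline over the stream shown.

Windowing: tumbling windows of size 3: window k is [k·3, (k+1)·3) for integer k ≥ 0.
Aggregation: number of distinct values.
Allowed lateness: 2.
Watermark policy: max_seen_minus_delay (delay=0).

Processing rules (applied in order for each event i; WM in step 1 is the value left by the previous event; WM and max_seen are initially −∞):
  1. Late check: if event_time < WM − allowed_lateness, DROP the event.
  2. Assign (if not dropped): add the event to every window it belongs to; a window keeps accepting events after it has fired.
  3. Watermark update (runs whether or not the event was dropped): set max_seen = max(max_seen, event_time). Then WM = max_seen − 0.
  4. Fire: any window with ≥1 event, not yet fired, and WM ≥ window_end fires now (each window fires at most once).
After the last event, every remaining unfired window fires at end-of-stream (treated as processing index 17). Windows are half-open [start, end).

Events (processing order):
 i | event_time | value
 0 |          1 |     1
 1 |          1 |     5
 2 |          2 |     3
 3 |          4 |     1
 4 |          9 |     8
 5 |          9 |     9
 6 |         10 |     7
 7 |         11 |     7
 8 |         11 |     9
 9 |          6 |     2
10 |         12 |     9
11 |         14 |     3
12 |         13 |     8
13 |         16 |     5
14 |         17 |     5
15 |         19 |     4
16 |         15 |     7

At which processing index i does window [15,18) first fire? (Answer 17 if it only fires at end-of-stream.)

i=0 t=1 v=1: → [0,3); WM=1
i=1 t=1 v=5: → [0,3); WM=1
i=2 t=2 v=3: → [0,3); WM=2
i=3 t=4 v=1: → [3,6); WM=4; [0,3) fires=3
i=4 t=9 v=8: → [9,12); WM=9; [3,6) fires=1
i=5 t=9 v=9: → [9,12); WM=9
i=6 t=10 v=7: → [9,12); WM=10
i=7 t=11 v=7: → [9,12); WM=11
i=8 t=11 v=9: → [9,12); WM=11
i=9 t=6 v=2: DROP (t<11-2); WM=11
i=10 t=12 v=9: → [12,15); WM=12; [9,12) fires=3
i=11 t=14 v=3: → [12,15); WM=14
i=12 t=13 v=8: → [12,15); WM=14
i=13 t=16 v=5: → [15,18); WM=16; [12,15) fires=3
i=14 t=17 v=5: → [15,18); WM=17
i=15 t=19 v=4: → [18,21); WM=19; [15,18) fires=1
i=16 t=15 v=7: DROP (t<19-2); WM=19

15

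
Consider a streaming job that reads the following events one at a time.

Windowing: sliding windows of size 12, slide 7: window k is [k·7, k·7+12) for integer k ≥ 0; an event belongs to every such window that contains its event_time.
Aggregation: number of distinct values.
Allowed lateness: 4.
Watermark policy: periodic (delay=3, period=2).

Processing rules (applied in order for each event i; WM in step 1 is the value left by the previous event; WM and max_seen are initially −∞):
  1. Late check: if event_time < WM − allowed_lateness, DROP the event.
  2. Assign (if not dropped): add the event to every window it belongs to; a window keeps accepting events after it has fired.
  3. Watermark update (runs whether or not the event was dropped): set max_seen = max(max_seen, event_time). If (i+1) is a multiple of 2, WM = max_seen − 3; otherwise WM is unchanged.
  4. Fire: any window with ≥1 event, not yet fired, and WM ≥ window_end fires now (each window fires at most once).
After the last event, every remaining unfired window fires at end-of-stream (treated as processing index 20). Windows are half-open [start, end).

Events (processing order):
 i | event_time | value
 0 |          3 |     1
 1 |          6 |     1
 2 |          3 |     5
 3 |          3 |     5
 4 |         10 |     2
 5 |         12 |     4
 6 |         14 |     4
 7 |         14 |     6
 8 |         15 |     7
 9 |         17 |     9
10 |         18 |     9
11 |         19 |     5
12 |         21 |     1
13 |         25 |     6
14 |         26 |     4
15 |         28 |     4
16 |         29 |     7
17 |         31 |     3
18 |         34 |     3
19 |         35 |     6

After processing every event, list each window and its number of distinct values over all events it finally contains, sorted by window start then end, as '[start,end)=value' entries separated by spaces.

[0,12)=3 [7,19)=5 [14,26)=6 [21,33)=5 [28,40)=4 [35,47)=1

i=0 t=3 v=1: → [0,12); WM=−∞
i=1 t=6 v=1: → [0,12); WM=3
i=2 t=3 v=5: → [0,12); WM=3
i=3 t=3 v=5: → [0,12); WM=3
i=4 t=10 v=2: → [7,19),[0,12); WM=3
i=5 t=12 v=4: → [7,19); WM=9
i=6 t=14 v=4: → [14,26),[7,19); WM=9
i=7 t=14 v=6: → [14,26),[7,19); WM=11
i=8 t=15 v=7: → [14,26),[7,19); WM=11
i=9 t=17 v=9: → [14,26),[7,19); WM=14; [0,12) fires=3
i=10 t=18 v=9: → [14,26),[7,19); WM=14
i=11 t=19 v=5: → [14,26); WM=16
i=12 t=21 v=1: → [21,33),[14,26); WM=16
i=13 t=25 v=6: → [21,33),[14,26); WM=22; [7,19) fires=5
i=14 t=26 v=4: → [21,33); WM=22
i=15 t=28 v=4: → [28,40),[21,33); WM=25
i=16 t=29 v=7: → [28,40),[21,33); WM=25
i=17 t=31 v=3: → [28,40),[21,33); WM=28; [14,26) fires=6
i=18 t=34 v=3: → [28,40); WM=28
i=19 t=35 v=6: → [35,47),[28,40); WM=32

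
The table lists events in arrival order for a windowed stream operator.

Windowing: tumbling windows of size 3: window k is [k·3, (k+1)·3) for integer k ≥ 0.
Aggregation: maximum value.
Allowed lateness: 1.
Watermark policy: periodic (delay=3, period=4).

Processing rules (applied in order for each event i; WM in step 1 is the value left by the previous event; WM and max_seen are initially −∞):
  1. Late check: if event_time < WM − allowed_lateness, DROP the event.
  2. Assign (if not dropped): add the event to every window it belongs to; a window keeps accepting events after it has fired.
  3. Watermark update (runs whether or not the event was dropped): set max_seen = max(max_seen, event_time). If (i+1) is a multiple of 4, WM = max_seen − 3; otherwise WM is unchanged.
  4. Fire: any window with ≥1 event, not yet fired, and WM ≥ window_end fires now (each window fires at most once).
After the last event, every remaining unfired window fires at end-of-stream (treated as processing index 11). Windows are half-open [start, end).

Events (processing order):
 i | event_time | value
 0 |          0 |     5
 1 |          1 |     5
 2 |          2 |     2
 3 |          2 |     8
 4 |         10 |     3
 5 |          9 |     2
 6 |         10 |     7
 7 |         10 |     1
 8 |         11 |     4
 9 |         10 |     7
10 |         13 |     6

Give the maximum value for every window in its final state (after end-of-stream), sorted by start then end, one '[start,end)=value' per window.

i=0 t=0 v=5: → [0,3); WM=−∞
i=1 t=1 v=5: → [0,3); WM=−∞
i=2 t=2 v=2: → [0,3); WM=−∞
i=3 t=2 v=8: → [0,3); WM=-1
i=4 t=10 v=3: → [9,12); WM=-1
i=5 t=9 v=2: → [9,12); WM=-1
i=6 t=10 v=7: → [9,12); WM=-1
i=7 t=10 v=1: → [9,12); WM=7; [0,3) fires=8
i=8 t=11 v=4: → [9,12); WM=7
i=9 t=10 v=7: → [9,12); WM=7
i=10 t=13 v=6: → [12,15); WM=7

[0,3)=8 [9,12)=7 [12,15)=6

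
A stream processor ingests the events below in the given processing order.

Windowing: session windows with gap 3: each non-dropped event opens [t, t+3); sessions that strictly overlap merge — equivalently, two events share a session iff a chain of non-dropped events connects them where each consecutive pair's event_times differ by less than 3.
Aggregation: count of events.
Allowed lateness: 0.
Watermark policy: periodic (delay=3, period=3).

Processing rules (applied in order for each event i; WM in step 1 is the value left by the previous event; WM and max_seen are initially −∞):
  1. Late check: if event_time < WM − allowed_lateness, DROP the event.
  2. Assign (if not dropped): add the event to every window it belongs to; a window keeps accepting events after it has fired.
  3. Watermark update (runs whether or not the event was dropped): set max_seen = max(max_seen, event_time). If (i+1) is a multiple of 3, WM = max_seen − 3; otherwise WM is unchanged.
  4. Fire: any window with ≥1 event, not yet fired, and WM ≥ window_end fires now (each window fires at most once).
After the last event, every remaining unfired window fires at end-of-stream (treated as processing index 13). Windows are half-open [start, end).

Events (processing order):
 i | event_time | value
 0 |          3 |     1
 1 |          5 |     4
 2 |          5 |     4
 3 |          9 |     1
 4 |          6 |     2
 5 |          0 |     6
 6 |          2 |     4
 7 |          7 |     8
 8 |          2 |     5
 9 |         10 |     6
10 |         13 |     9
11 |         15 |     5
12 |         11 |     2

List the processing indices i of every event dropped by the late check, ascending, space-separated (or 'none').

5 6 8 12

i=0 t=3 v=1: → [3,6); WM=−∞
i=1 t=5 v=4: → [3,8); WM=−∞
i=2 t=5 v=4: → [3,8); WM=2
i=3 t=9 v=1: → [9,12); WM=2
i=4 t=6 v=2: → [3,9); WM=2
i=5 t=0 v=6: DROP (t<2-0); WM=6
i=6 t=2 v=4: DROP (t<6-0); WM=6
i=7 t=7 v=8: → [3,12); WM=6
i=8 t=2 v=5: DROP (t<6-0); WM=6
i=9 t=10 v=6: → [3,13); WM=6
i=10 t=13 v=9: → [13,16); WM=6
i=11 t=15 v=5: → [13,18); WM=12
i=12 t=11 v=2: DROP (t<12-0); WM=12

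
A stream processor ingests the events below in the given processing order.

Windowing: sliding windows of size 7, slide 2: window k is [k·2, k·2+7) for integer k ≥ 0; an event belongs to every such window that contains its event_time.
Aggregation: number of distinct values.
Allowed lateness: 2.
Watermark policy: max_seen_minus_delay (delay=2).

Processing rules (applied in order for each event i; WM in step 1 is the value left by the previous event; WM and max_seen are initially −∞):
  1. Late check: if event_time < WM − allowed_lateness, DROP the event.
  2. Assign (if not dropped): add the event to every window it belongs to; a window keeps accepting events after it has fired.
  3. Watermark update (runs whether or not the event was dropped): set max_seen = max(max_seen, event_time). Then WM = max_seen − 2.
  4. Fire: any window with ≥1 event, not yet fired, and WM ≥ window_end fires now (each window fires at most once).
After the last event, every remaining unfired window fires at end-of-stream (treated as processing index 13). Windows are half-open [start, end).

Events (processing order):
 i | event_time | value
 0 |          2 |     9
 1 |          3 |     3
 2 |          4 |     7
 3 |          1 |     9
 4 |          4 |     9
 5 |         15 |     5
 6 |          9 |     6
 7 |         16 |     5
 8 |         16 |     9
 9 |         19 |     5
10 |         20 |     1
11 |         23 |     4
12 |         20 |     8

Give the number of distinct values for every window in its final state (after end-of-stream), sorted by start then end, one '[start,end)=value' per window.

i=0 t=2 v=9: → [2,9),[0,7); WM=0
i=1 t=3 v=3: → [2,9),[0,7); WM=1
i=2 t=4 v=7: → [4,11),[2,9),[0,7); WM=2
i=3 t=1 v=9: → [0,7); WM=2
i=4 t=4 v=9: → [4,11),[2,9),[0,7); WM=2
i=5 t=15 v=5: → [14,21),[12,19),[10,17); WM=13; [0,7) fires=3 [2,9) fires=3 [4,11) fires=2
i=6 t=9 v=6: DROP (t<13-2); WM=13
i=7 t=16 v=5: → [16,23),[14,21),[12,19),[10,17); WM=14
i=8 t=16 v=9: → [16,23),[14,21),[12,19),[10,17); WM=14
i=9 t=19 v=5: → [18,25),[16,23),[14,21); WM=17; [10,17) fires=2
i=10 t=20 v=1: → [20,27),[18,25),[16,23),[14,21); WM=18
i=11 t=23 v=4: → [22,29),[20,27),[18,25); WM=21; [12,19) fires=2 [14,21) fires=3
i=12 t=20 v=8: → [20,27),[18,25),[16,23),[14,21); WM=21

[0,7)=3 [2,9)=3 [4,11)=2 [10,17)=2 [12,19)=2 [14,21)=4 [16,23)=4 [18,25)=4 [20,27)=3 [22,29)=1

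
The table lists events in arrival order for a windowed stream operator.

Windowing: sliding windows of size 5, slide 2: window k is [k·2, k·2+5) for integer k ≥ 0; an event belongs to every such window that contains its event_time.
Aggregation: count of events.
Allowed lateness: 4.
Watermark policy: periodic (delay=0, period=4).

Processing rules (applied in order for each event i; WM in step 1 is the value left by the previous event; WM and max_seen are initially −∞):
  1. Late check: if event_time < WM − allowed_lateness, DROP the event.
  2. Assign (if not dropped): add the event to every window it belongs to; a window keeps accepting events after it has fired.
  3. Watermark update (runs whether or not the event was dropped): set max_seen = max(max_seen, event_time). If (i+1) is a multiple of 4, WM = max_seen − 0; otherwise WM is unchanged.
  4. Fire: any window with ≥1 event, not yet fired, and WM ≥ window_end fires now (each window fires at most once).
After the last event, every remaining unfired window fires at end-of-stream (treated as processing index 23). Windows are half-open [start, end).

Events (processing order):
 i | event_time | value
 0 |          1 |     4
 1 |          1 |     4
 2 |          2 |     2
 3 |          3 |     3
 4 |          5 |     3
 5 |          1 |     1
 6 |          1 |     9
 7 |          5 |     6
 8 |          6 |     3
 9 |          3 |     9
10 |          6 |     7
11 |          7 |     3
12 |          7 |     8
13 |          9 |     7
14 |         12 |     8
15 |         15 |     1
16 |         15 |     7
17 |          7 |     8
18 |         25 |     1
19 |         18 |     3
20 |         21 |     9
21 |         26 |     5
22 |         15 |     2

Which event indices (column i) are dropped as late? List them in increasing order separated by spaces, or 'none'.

i=0 t=1 v=4: → [0,5); WM=−∞
i=1 t=1 v=4: → [0,5); WM=−∞
i=2 t=2 v=2: → [2,7),[0,5); WM=−∞
i=3 t=3 v=3: → [2,7),[0,5); WM=3
i=4 t=5 v=3: → [4,9),[2,7); WM=3
i=5 t=1 v=1: → [0,5); WM=3
i=6 t=1 v=9: → [0,5); WM=3
i=7 t=5 v=6: → [4,9),[2,7); WM=5; [0,5) fires=6
i=8 t=6 v=3: → [6,11),[4,9),[2,7); WM=5
i=9 t=3 v=9: → [2,7),[0,5); WM=5
i=10 t=6 v=7: → [6,11),[4,9),[2,7); WM=5
i=11 t=7 v=3: → [6,11),[4,9); WM=7; [2,7) fires=7
i=12 t=7 v=8: → [6,11),[4,9); WM=7
i=13 t=9 v=7: → [8,13),[6,11); WM=7
i=14 t=12 v=8: → [12,17),[10,15),[8,13); WM=7
i=15 t=15 v=1: → [14,19),[12,17); WM=15; [4,9) fires=6 [6,11) fires=5 [8,13) fires=2 [10,15) fires=1
i=16 t=15 v=7: → [14,19),[12,17); WM=15
i=17 t=7 v=8: DROP (t<15-4); WM=15
i=18 t=25 v=1: → [24,29),[22,27); WM=15
i=19 t=18 v=3: → [18,23),[16,21),[14,19); WM=25; [12,17) fires=3 [14,19) fires=3 [16,21) fires=1 [18,23) fires=1
i=20 t=21 v=9: → [20,25),[18,23); WM=25; [20,25) fires=1
i=21 t=26 v=5: → [26,31),[24,29),[22,27); WM=25
i=22 t=15 v=2: DROP (t<25-4); WM=25

17 22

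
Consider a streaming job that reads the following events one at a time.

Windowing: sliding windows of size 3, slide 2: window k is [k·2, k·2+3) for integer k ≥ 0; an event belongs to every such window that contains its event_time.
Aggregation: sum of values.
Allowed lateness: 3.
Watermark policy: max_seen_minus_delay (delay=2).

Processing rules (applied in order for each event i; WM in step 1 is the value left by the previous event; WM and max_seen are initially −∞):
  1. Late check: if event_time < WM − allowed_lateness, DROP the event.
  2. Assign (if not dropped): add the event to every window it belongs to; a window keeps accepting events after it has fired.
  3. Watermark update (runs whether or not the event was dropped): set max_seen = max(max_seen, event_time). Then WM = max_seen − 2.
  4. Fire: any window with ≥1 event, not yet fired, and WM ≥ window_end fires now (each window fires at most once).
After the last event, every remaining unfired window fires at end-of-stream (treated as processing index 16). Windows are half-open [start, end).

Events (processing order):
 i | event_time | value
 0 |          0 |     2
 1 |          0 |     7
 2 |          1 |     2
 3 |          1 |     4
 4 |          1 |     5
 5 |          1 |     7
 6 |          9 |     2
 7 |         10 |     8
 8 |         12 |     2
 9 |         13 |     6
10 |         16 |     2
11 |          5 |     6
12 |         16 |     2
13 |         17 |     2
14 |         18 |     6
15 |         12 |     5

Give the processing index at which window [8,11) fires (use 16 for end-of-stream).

i=0 t=0 v=2: → [0,3); WM=-2
i=1 t=0 v=7: → [0,3); WM=-2
i=2 t=1 v=2: → [0,3); WM=-1
i=3 t=1 v=4: → [0,3); WM=-1
i=4 t=1 v=5: → [0,3); WM=-1
i=5 t=1 v=7: → [0,3); WM=-1
i=6 t=9 v=2: → [8,11); WM=7; [0,3) fires=27
i=7 t=10 v=8: → [10,13),[8,11); WM=8
i=8 t=12 v=2: → [12,15),[10,13); WM=10
i=9 t=13 v=6: → [12,15); WM=11; [8,11) fires=10
i=10 t=16 v=2: → [16,19),[14,17); WM=14; [10,13) fires=10
i=11 t=5 v=6: DROP (t<14-3); WM=14
i=12 t=16 v=2: → [16,19),[14,17); WM=14
i=13 t=17 v=2: → [16,19); WM=15; [12,15) fires=8
i=14 t=18 v=6: → [18,21),[16,19); WM=16
i=15 t=12 v=5: DROP (t<16-3); WM=16

9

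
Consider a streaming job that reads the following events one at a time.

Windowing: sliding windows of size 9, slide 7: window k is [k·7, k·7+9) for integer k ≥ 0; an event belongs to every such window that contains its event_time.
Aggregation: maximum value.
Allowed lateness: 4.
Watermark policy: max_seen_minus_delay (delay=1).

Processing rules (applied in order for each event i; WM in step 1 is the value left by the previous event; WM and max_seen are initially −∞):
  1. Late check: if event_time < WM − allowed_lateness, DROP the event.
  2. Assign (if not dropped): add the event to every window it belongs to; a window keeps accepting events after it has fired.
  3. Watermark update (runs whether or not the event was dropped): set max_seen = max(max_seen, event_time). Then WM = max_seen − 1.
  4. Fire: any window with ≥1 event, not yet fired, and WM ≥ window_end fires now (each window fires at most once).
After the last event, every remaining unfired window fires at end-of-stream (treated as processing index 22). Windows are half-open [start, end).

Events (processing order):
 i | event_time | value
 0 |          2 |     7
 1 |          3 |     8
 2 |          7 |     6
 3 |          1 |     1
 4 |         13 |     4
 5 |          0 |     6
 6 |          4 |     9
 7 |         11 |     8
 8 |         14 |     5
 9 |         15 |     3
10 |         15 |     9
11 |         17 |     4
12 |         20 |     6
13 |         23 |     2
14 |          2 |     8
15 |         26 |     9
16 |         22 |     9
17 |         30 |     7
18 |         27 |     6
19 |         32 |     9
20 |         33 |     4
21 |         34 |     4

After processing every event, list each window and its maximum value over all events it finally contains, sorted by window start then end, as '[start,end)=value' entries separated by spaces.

[0,9)=8 [7,16)=9 [14,23)=9 [21,30)=9 [28,37)=9

i=0 t=2 v=7: → [0,9); WM=1
i=1 t=3 v=8: → [0,9); WM=2
i=2 t=7 v=6: → [7,16),[0,9); WM=6
i=3 t=1 v=1: DROP (t<6-4); WM=6
i=4 t=13 v=4: → [7,16); WM=12; [0,9) fires=8
i=5 t=0 v=6: DROP (t<12-4); WM=12
i=6 t=4 v=9: DROP (t<12-4); WM=12
i=7 t=11 v=8: → [7,16); WM=12
i=8 t=14 v=5: → [14,23),[7,16); WM=13
i=9 t=15 v=3: → [14,23),[7,16); WM=14
i=10 t=15 v=9: → [14,23),[7,16); WM=14
i=11 t=17 v=4: → [14,23); WM=16; [7,16) fires=9
i=12 t=20 v=6: → [14,23); WM=19
i=13 t=23 v=2: → [21,30); WM=22
i=14 t=2 v=8: DROP (t<22-4); WM=22
i=15 t=26 v=9: → [21,30); WM=25; [14,23) fires=9
i=16 t=22 v=9: → [21,30),[14,23); WM=25
i=17 t=30 v=7: → [28,37); WM=29
i=18 t=27 v=6: → [21,30); WM=29
i=19 t=32 v=9: → [28,37); WM=31; [21,30) fires=9
i=20 t=33 v=4: → [28,37); WM=32
i=21 t=34 v=4: → [28,37); WM=33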